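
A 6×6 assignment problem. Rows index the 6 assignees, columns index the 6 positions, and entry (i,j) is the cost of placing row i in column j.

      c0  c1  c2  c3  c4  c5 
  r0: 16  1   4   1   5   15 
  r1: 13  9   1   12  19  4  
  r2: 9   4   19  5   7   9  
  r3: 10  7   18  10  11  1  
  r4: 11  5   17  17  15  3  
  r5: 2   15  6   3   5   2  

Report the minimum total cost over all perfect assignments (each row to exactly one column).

Minimum assignment cost: 17

optimal assignment: row0→col3 (cost 1), row1→col2 (cost 1), row2→col4 (cost 7), row3→col5 (cost 1), row4→col1 (cost 5), row5→col0 (cost 2)
total = 1 + 1 + 7 + 1 + 5 + 2 = 17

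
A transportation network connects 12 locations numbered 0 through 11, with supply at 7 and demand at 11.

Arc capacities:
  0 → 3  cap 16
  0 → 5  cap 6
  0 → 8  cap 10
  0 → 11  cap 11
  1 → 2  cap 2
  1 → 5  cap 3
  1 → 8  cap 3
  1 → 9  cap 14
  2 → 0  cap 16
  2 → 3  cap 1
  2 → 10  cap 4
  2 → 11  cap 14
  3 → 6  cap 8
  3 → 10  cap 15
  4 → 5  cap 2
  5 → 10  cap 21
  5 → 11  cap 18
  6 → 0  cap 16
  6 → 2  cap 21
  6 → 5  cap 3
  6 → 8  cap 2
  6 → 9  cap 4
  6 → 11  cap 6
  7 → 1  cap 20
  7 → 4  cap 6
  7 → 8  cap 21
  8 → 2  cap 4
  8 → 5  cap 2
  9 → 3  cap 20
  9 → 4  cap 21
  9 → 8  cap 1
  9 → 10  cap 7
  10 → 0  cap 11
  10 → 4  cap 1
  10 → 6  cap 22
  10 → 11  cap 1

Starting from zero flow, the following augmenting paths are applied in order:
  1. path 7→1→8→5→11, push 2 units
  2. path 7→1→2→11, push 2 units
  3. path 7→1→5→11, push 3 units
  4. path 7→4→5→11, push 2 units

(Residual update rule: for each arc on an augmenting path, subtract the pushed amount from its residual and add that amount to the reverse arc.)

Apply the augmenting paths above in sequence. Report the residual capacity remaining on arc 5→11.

after path 1 (7→1→8→5→11, push 2): res(5,11)=16
after path 2 (7→1→2→11, push 2): res(5,11)=16
after path 3 (7→1→5→11, push 3): res(5,11)=13
after path 4 (7→4→5→11, push 2): res(5,11)=11

Residual capacity of (5,11): 11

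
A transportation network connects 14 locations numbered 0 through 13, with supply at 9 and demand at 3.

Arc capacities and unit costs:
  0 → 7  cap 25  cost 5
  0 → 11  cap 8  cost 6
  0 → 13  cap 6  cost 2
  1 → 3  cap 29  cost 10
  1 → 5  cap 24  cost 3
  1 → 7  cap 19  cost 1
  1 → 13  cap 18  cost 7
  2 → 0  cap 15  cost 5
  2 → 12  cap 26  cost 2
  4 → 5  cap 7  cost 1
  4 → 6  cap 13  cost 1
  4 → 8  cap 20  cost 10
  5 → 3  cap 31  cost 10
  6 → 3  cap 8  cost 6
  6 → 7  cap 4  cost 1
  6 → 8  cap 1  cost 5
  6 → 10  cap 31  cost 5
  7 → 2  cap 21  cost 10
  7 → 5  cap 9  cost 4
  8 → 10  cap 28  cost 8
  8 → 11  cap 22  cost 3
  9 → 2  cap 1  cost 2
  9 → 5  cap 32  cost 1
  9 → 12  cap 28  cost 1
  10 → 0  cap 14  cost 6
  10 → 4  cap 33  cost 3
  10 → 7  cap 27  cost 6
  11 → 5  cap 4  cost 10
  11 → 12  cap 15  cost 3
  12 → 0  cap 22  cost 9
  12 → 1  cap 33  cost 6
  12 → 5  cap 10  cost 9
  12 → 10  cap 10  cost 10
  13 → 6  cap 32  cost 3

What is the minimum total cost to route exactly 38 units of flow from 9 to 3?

Minimum cost for 38 units: 460

shortest-cost path #1: 9→5→3 push 31 @ unit cost 11 (adds 341)
shortest-cost path #2: 9→12→1→3 push 7 @ unit cost 17 (adds 119)
total cost = 460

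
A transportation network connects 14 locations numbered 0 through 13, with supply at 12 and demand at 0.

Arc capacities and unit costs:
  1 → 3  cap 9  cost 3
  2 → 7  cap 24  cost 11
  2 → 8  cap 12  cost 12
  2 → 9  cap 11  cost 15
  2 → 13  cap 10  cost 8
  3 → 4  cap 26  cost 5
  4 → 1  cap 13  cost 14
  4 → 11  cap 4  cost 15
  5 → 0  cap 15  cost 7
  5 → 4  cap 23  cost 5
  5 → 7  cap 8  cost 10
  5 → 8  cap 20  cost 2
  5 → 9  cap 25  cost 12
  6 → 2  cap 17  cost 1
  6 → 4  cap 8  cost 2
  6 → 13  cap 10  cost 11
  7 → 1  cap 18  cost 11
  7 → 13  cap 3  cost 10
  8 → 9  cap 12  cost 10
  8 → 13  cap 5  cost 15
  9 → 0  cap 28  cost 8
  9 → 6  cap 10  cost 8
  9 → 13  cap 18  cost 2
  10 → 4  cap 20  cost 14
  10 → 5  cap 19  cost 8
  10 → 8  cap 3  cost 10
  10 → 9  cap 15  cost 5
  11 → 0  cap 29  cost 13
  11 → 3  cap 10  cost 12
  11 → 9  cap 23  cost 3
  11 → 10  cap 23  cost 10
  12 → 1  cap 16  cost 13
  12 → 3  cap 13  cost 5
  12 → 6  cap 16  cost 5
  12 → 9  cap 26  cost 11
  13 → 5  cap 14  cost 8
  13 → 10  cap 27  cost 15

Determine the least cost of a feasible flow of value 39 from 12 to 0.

shortest-cost path #1: 12→9→0 push 26 @ unit cost 19 (adds 494)
shortest-cost path #2: 12→6→2→9→0 push 2 @ unit cost 29 (adds 58)
shortest-cost path #3: 12→6→2→13→5→0 push 10 @ unit cost 29 (adds 290)
shortest-cost path #4: 12→6→13→5→0 push 1 @ unit cost 31 (adds 31)
total cost = 873

Minimum cost for 39 units: 873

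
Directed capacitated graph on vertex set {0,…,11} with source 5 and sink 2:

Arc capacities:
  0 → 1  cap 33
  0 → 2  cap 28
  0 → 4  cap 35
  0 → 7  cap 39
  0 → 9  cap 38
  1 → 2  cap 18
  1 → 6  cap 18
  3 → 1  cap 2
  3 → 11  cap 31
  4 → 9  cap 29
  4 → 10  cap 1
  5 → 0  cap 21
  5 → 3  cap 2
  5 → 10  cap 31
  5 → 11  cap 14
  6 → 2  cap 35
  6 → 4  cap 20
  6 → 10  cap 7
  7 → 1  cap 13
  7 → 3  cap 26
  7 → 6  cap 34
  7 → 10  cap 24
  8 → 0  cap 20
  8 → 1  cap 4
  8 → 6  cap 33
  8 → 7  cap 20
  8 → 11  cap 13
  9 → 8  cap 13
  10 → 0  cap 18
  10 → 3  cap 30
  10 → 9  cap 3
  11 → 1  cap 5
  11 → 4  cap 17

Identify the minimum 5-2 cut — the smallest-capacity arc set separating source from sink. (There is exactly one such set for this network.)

augment #1: 5→0→2 push 21
augment #2: 5→3→1→2 push 2
augment #3: 5→10→0→2 push 7
augment #4: 5→11→1→2 push 5
augment #5: 5→10→0→1→2 push 11
augment #6: 5→10→9→8→6→2 push 3
augment #7: 5→11→4→9→8→6→2 push 9
augment #8: 5→10→3→11→4→9→8→6→2 push 1
max flow = 59; residual-reachable set from 5 gives S-side
cut edges (S→T): {(3,1), (5,0), (9,8), (10,0), (11,1)} total cap 59

Min-cut arcs: {(3,1), (5,0), (9,8), (10,0), (11,1)} (total capacity 59)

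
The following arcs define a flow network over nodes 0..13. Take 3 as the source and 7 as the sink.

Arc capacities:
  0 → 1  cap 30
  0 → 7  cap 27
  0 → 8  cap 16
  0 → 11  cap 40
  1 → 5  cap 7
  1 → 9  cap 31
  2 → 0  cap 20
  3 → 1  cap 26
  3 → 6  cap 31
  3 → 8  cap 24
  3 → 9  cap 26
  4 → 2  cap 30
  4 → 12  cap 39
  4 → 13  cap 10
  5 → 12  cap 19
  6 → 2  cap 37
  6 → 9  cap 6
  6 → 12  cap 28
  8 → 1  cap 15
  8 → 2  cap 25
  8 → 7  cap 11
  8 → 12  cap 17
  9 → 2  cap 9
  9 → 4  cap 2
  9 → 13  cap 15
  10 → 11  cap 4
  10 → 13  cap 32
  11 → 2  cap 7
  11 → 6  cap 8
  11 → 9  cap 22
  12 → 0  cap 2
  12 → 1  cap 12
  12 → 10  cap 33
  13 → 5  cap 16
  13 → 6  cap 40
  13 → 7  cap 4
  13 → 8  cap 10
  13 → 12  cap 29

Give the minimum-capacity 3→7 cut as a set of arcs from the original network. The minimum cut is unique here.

augment #1: 3→8→7 push 11
augment #2: 3→9→13→7 push 4
augment #3: 3→6→2→0→7 push 20
augment #4: 3→6→12→0→7 push 2
max flow = 37; residual-reachable set from 3 gives S-side
cut edges (S→T): {(2,0), (8,7), (12,0), (13,7)} total cap 37

Min-cut arcs: {(2,0), (8,7), (12,0), (13,7)} (total capacity 37)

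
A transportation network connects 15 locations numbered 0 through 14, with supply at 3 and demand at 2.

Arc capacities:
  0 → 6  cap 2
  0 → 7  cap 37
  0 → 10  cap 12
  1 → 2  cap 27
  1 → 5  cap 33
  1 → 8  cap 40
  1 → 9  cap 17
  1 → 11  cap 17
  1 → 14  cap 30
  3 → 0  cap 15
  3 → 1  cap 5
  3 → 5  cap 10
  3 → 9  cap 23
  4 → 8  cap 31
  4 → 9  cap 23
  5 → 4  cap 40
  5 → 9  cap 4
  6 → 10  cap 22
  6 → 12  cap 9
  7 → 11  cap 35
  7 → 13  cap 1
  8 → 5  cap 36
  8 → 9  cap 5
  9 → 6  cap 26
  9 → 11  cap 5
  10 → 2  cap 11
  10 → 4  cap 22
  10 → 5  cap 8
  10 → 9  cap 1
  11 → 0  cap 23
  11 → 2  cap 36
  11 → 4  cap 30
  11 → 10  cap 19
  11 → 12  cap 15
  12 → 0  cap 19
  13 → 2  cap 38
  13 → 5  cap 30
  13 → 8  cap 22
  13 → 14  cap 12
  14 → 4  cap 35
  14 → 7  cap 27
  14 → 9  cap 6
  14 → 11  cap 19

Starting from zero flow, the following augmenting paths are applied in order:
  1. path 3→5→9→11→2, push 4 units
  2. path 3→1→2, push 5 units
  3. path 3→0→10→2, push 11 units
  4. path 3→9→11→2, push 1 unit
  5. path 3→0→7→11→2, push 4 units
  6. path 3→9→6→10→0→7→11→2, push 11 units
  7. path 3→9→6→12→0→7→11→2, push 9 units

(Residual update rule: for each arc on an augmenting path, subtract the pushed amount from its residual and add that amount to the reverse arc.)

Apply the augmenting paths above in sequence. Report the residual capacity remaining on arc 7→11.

Residual capacity of (7,11): 11

after path 1 (3→5→9→11→2, push 4): res(7,11)=35
after path 2 (3→1→2, push 5): res(7,11)=35
after path 3 (3→0→10→2, push 11): res(7,11)=35
after path 4 (3→9→11→2, push 1): res(7,11)=35
after path 5 (3→0→7→11→2, push 4): res(7,11)=31
after path 6 (3→9→6→10→0→7→11→2, push 11): res(7,11)=20
after path 7 (3→9→6→12→0→7→11→2, push 9): res(7,11)=11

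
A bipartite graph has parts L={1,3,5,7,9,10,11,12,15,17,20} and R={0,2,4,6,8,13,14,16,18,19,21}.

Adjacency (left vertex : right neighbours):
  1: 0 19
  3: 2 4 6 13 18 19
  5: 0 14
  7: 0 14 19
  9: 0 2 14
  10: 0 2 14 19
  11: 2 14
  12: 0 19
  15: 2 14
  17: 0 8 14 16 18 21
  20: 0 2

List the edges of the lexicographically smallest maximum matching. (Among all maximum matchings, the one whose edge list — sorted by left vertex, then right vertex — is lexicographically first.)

|M| = 6 (so the lex-smallest maximum matching has 6 edges)
process left vertices in ascending order; for each, take the smallest-labelled available neighbour that still permits 6 edges overall, or leave it unmatched if none does
lex-smallest matching: {1-0, 3-4, 5-14, 7-19, 9-2, 17-8}

Lex-smallest maximum matching: {(1,0), (3,4), (5,14), (7,19), (9,2), (17,8)}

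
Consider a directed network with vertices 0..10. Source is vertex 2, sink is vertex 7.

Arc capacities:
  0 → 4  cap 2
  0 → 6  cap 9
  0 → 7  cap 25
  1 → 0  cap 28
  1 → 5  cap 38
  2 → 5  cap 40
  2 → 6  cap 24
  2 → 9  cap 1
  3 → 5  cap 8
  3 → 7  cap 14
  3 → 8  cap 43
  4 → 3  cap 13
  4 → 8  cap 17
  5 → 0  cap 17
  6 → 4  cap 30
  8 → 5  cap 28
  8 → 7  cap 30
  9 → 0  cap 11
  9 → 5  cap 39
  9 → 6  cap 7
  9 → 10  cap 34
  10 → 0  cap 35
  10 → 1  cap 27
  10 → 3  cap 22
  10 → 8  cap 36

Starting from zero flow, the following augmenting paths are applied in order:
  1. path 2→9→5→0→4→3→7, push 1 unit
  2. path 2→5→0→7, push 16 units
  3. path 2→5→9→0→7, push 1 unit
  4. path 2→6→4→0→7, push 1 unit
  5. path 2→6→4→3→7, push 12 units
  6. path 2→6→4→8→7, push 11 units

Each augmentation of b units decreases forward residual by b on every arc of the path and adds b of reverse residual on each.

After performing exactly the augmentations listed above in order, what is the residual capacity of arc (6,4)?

after path 1 (2→9→5→0→4→3→7, push 1): res(6,4)=30
after path 2 (2→5→0→7, push 16): res(6,4)=30
after path 3 (2→5→9→0→7, push 1): res(6,4)=30
after path 4 (2→6→4→0→7, push 1): res(6,4)=29
after path 5 (2→6→4→3→7, push 12): res(6,4)=17
after path 6 (2→6→4→8→7, push 11): res(6,4)=6

Residual capacity of (6,4): 6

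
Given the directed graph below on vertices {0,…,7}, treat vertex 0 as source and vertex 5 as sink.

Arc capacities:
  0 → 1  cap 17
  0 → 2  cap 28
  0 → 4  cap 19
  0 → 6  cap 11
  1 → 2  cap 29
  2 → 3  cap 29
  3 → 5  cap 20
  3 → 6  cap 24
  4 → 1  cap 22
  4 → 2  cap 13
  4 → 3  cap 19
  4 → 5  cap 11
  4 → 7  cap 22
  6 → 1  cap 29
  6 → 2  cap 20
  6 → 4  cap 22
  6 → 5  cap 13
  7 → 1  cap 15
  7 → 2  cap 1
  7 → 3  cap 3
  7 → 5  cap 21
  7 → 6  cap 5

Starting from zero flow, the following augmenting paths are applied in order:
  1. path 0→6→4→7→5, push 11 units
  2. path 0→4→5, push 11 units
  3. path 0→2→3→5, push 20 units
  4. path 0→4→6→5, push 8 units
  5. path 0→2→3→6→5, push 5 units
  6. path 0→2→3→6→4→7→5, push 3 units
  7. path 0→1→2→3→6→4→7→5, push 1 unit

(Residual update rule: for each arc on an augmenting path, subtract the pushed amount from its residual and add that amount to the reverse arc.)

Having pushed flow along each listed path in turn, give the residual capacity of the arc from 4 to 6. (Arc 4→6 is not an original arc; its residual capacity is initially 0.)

after path 1 (0→6→4→7→5, push 11): res(4,6)=11
after path 2 (0→4→5, push 11): res(4,6)=11
after path 3 (0→2→3→5, push 20): res(4,6)=11
after path 4 (0→4→6→5, push 8): res(4,6)=3
after path 5 (0→2→3→6→5, push 5): res(4,6)=3
after path 6 (0→2→3→6→4→7→5, push 3): res(4,6)=6
after path 7 (0→1→2→3→6→4→7→5, push 1): res(4,6)=7

Residual capacity of (4,6): 7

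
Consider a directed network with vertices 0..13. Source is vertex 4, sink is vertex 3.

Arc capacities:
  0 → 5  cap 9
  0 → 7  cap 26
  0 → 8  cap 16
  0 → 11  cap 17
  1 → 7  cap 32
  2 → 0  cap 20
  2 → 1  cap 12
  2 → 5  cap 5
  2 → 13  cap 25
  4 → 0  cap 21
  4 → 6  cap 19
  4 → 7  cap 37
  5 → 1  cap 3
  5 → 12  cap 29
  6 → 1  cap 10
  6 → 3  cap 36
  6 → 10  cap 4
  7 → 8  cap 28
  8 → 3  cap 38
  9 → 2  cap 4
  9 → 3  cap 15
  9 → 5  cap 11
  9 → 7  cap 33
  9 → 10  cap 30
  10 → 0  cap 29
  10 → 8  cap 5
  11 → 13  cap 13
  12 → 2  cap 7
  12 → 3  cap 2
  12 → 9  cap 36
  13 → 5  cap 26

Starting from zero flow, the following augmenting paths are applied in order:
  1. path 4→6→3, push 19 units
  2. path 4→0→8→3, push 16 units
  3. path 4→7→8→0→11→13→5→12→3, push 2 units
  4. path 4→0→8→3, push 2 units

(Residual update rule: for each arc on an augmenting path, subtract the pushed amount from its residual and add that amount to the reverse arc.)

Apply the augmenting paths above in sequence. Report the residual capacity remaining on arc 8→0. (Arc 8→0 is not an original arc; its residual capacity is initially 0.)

after path 1 (4→6→3, push 19): res(8,0)=0
after path 2 (4→0→8→3, push 16): res(8,0)=16
after path 3 (4→7→8→0→11→13→5→12→3, push 2): res(8,0)=14
after path 4 (4→0→8→3, push 2): res(8,0)=16

Residual capacity of (8,0): 16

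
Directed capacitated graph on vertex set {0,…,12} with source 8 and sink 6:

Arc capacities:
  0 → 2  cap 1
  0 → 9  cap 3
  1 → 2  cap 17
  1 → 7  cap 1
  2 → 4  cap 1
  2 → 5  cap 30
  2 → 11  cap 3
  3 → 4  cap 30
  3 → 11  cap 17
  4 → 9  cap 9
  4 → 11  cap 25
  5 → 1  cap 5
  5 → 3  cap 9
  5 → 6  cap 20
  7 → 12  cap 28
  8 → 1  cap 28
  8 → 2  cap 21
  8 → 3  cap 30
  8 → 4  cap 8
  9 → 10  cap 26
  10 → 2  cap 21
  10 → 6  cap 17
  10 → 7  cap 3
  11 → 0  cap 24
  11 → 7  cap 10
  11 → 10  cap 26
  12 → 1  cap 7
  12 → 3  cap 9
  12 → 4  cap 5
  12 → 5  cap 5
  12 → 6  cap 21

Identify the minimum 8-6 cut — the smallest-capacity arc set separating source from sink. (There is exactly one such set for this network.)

augment #1: 8→2→5→6 push 20
augment #2: 8→1→7→12→6 push 1
augment #3: 8→2→11→10→6 push 1
augment #4: 8→3→11→10→6 push 16
augment #5: 8→3→11→7→12→6 push 1
augment #6: 8→4→11→7→12→6 push 8
augment #7: 8→1→2→11→7→12→6 push 1
augment #8: 8→1→2→11→10→7→12→6 push 1
augment #9: 8→3→4→9→10→7→12→6 push 2
max flow = 51; residual-reachable set from 8 gives S-side
cut edges (S→T): {(1,7), (5,6), (10,6), (10,7), (11,7)} total cap 51

Min-cut arcs: {(1,7), (5,6), (10,6), (10,7), (11,7)} (total capacity 51)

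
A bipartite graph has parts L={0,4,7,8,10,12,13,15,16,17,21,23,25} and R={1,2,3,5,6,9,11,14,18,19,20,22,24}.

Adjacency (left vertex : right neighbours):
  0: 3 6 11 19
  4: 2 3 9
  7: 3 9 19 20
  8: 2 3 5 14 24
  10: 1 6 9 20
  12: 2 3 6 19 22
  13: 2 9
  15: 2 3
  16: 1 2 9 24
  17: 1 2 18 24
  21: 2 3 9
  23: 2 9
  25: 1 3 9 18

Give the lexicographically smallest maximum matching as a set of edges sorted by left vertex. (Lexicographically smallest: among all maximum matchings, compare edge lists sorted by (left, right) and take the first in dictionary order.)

|M| = 11 (so the lex-smallest maximum matching has 11 edges)
process left vertices in ascending order; for each, take the smallest-labelled available neighbour that still permits 11 edges overall, or leave it unmatched if none does
lex-smallest matching: {0-6, 4-2, 7-19, 8-5, 10-20, 12-22, 13-9, 15-3, 16-1, 17-24, 25-18}

Lex-smallest maximum matching: {(0,6), (4,2), (7,19), (8,5), (10,20), (12,22), (13,9), (15,3), (16,1), (17,24), (25,18)}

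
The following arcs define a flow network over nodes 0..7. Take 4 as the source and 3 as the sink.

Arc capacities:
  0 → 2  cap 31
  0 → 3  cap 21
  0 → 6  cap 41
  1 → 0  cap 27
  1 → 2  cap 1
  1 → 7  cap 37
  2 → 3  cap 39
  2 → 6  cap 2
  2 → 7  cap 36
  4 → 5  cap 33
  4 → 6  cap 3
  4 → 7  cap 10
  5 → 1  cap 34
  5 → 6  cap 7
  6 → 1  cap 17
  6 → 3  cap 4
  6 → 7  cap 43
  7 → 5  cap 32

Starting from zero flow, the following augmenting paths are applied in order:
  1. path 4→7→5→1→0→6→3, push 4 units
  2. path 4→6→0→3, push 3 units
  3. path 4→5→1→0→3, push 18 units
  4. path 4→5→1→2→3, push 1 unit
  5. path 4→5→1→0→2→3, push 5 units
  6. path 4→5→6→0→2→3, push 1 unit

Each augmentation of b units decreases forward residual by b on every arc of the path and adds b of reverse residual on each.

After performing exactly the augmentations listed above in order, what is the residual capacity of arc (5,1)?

Residual capacity of (5,1): 6

after path 1 (4→7→5→1→0→6→3, push 4): res(5,1)=30
after path 2 (4→6→0→3, push 3): res(5,1)=30
after path 3 (4→5→1→0→3, push 18): res(5,1)=12
after path 4 (4→5→1→2→3, push 1): res(5,1)=11
after path 5 (4→5→1→0→2→3, push 5): res(5,1)=6
after path 6 (4→5→6→0→2→3, push 1): res(5,1)=6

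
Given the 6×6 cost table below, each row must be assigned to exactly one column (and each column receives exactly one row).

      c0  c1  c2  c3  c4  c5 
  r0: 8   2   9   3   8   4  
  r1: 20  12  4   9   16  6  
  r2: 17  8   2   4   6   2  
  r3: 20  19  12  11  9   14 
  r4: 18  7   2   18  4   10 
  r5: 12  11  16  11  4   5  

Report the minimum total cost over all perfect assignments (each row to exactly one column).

one of 2 optimal assignments: row0→col1 (cost 2), row1→col2 (cost 4), row2→col5 (cost 2), row3→col3 (cost 11), row4→col4 (cost 4), row5→col0 (cost 12)
total = 2 + 4 + 2 + 11 + 4 + 12 = 35

Minimum assignment cost: 35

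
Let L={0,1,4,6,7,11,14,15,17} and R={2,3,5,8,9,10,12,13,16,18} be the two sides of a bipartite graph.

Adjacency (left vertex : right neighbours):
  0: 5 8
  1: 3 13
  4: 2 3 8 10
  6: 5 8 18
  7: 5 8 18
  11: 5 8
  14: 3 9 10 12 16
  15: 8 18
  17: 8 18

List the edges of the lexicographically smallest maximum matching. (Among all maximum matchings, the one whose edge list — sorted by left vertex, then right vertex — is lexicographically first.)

|M| = 6 (so the lex-smallest maximum matching has 6 edges)
process left vertices in ascending order; for each, take the smallest-labelled available neighbour that still permits 6 edges overall, or leave it unmatched if none does
lex-smallest matching: {0-5, 1-3, 4-2, 6-8, 7-18, 14-9}

Lex-smallest maximum matching: {(0,5), (1,3), (4,2), (6,8), (7,18), (14,9)}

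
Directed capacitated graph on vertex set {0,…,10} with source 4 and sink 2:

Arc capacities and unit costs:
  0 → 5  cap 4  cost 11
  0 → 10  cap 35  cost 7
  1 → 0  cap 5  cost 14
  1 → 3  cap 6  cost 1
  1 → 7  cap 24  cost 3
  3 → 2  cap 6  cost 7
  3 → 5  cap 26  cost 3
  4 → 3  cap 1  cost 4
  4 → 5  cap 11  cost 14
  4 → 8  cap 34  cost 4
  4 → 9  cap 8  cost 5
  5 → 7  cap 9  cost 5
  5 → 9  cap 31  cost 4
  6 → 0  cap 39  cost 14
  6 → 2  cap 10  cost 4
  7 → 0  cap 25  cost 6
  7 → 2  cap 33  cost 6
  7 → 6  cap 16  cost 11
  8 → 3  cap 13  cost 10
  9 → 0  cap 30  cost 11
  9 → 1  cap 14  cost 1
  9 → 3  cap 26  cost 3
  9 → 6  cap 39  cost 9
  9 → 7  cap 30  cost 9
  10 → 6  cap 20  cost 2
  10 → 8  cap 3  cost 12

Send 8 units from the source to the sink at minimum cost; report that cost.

Minimum cost for 8 units: 111

shortest-cost path #1: 4→3→2 push 1 @ unit cost 11 (adds 11)
shortest-cost path #2: 4→9→1→3→2 push 5 @ unit cost 14 (adds 70)
shortest-cost path #3: 4→9→1→7→2 push 2 @ unit cost 15 (adds 30)
total cost = 111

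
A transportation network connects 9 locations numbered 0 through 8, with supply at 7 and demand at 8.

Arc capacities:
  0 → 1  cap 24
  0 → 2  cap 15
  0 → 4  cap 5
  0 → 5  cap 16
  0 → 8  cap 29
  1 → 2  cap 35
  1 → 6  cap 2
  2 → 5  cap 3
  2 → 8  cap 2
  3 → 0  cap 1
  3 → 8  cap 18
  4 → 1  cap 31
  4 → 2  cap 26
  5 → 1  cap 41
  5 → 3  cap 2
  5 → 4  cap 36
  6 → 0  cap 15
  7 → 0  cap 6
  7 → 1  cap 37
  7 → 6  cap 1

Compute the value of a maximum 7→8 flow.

Maximum flow value: 13

augment #1: 7→0→8 bottleneck 6, total now 6
augment #2: 7→1→2→8 bottleneck 2, total now 8
augment #3: 7→6→0→8 bottleneck 1, total now 9
augment #4: 7→1→6→0→8 bottleneck 2, total now 11
augment #5: 7→1→2→5→3→8 bottleneck 2, total now 13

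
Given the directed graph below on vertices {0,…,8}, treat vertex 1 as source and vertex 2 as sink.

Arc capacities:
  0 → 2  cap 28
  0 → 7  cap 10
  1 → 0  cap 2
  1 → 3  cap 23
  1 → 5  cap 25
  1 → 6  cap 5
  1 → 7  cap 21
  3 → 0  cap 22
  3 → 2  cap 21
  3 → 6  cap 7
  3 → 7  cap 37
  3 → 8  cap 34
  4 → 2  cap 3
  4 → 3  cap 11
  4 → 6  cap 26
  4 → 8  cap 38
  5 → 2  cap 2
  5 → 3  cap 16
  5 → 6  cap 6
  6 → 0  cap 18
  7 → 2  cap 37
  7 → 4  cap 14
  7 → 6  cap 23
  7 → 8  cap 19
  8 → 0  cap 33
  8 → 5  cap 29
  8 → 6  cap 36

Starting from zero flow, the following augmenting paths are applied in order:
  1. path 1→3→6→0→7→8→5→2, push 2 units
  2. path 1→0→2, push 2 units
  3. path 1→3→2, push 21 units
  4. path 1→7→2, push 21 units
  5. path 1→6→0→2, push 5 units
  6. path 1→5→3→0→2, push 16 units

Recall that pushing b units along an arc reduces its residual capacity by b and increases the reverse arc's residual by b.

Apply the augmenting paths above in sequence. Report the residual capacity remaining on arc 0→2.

after path 1 (1→3→6→0→7→8→5→2, push 2): res(0,2)=28
after path 2 (1→0→2, push 2): res(0,2)=26
after path 3 (1→3→2, push 21): res(0,2)=26
after path 4 (1→7→2, push 21): res(0,2)=26
after path 5 (1→6→0→2, push 5): res(0,2)=21
after path 6 (1→5→3→0→2, push 16): res(0,2)=5

Residual capacity of (0,2): 5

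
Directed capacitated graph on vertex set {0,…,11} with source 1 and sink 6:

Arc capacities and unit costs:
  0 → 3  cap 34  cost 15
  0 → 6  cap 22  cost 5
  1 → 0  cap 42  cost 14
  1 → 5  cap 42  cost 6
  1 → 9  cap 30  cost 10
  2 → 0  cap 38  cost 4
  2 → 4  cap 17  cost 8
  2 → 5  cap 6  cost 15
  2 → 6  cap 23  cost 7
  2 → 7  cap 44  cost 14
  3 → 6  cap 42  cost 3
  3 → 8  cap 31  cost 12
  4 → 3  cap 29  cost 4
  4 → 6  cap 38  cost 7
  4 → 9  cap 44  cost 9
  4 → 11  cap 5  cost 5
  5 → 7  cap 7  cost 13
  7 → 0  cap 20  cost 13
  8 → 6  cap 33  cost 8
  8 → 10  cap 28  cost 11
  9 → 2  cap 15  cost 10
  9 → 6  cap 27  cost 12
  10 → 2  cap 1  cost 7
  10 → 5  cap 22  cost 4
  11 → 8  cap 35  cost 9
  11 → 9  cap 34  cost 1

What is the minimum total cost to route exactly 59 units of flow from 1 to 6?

shortest-cost path #1: 1→0→6 push 22 @ unit cost 19 (adds 418)
shortest-cost path #2: 1→9→6 push 27 @ unit cost 22 (adds 594)
shortest-cost path #3: 1→9→2→6 push 3 @ unit cost 27 (adds 81)
shortest-cost path #4: 1→0→3→6 push 7 @ unit cost 32 (adds 224)
total cost = 1317

Minimum cost for 59 units: 1317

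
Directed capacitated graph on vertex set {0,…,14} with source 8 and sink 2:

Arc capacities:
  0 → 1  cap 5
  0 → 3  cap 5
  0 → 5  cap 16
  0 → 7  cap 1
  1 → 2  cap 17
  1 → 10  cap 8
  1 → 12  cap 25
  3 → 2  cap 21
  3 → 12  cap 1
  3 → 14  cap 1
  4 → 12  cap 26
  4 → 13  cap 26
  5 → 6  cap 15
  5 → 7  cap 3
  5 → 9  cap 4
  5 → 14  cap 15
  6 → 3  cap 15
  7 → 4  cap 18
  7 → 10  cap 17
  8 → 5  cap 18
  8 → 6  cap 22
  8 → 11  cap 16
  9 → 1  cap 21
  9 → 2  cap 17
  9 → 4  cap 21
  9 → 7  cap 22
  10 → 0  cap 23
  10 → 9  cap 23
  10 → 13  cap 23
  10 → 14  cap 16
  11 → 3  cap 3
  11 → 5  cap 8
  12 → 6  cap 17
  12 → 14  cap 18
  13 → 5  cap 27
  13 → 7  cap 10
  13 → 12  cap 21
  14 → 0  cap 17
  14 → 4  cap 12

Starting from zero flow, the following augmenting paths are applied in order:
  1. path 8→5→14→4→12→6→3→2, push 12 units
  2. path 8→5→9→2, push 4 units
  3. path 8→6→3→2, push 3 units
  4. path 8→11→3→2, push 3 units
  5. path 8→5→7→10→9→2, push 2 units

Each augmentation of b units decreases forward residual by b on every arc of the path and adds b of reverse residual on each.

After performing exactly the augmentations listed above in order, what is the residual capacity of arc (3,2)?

after path 1 (8→5→14→4→12→6→3→2, push 12): res(3,2)=9
after path 2 (8→5→9→2, push 4): res(3,2)=9
after path 3 (8→6→3→2, push 3): res(3,2)=6
after path 4 (8→11→3→2, push 3): res(3,2)=3
after path 5 (8→5→7→10→9→2, push 2): res(3,2)=3

Residual capacity of (3,2): 3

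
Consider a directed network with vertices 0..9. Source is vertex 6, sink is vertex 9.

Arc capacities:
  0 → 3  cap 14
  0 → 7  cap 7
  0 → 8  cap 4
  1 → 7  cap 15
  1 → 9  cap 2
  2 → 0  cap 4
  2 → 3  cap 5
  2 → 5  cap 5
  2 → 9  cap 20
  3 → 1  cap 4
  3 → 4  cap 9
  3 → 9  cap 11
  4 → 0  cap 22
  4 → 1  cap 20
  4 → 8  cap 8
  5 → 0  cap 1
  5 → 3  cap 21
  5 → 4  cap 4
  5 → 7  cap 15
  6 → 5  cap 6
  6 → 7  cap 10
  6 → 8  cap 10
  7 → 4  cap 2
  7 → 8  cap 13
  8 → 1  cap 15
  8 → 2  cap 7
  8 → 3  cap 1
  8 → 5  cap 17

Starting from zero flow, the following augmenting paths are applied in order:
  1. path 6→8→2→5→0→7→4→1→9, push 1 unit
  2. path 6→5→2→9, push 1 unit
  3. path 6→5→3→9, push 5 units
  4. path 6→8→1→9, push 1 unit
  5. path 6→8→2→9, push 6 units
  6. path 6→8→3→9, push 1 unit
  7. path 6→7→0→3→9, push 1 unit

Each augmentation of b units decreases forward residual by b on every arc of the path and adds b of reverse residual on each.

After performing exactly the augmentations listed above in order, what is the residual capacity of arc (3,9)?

Residual capacity of (3,9): 4

after path 1 (6→8→2→5→0→7→4→1→9, push 1): res(3,9)=11
after path 2 (6→5→2→9, push 1): res(3,9)=11
after path 3 (6→5→3→9, push 5): res(3,9)=6
after path 4 (6→8→1→9, push 1): res(3,9)=6
after path 5 (6→8→2→9, push 6): res(3,9)=6
after path 6 (6→8→3→9, push 1): res(3,9)=5
after path 7 (6→7→0→3→9, push 1): res(3,9)=4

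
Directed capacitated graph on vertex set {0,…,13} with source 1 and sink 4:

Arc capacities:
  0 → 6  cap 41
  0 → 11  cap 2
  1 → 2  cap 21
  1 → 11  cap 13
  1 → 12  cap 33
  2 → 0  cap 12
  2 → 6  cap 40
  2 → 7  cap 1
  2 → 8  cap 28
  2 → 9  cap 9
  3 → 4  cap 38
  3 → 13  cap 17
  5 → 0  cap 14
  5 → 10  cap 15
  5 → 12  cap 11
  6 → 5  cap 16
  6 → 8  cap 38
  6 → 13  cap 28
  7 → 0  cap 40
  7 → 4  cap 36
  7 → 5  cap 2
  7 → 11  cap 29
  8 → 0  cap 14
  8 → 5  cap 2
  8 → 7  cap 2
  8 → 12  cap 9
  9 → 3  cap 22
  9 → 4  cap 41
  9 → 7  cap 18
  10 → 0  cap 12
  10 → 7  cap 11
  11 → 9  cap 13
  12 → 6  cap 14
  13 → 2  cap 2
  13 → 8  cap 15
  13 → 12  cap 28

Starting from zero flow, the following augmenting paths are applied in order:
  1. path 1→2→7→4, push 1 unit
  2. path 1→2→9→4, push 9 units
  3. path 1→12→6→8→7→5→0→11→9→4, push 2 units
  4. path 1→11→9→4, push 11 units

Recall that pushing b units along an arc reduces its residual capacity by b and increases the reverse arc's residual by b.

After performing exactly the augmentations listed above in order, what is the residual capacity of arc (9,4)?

Residual capacity of (9,4): 19

after path 1 (1→2→7→4, push 1): res(9,4)=41
after path 2 (1→2→9→4, push 9): res(9,4)=32
after path 3 (1→12→6→8→7→5→0→11→9→4, push 2): res(9,4)=30
after path 4 (1→11→9→4, push 11): res(9,4)=19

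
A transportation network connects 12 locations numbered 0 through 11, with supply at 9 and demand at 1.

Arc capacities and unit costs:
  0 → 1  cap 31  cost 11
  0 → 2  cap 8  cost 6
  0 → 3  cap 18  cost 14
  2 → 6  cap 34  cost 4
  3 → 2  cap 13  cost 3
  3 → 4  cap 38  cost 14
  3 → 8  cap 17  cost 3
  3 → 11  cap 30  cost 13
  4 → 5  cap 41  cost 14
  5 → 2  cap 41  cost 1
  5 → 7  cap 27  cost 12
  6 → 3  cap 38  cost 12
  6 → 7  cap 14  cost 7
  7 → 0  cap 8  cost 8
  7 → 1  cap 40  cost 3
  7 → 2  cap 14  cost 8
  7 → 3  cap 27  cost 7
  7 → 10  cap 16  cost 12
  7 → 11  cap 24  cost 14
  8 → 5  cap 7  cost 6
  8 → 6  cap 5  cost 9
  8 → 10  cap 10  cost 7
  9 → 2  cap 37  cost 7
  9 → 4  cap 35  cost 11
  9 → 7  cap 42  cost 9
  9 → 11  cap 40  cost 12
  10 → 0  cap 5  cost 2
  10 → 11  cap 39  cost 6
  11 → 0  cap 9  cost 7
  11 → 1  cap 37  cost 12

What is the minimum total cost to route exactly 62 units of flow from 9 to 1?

shortest-cost path #1: 9→7→1 push 40 @ unit cost 12 (adds 480)
shortest-cost path #2: 9→11→1 push 22 @ unit cost 24 (adds 528)
total cost = 1008

Minimum cost for 62 units: 1008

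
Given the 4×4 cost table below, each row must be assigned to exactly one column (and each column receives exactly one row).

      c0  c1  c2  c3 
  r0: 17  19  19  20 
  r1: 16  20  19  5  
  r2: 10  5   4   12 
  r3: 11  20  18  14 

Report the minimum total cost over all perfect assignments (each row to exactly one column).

optimal assignment: row0→col1 (cost 19), row1→col3 (cost 5), row2→col2 (cost 4), row3→col0 (cost 11)
total = 19 + 5 + 4 + 11 = 39

Minimum assignment cost: 39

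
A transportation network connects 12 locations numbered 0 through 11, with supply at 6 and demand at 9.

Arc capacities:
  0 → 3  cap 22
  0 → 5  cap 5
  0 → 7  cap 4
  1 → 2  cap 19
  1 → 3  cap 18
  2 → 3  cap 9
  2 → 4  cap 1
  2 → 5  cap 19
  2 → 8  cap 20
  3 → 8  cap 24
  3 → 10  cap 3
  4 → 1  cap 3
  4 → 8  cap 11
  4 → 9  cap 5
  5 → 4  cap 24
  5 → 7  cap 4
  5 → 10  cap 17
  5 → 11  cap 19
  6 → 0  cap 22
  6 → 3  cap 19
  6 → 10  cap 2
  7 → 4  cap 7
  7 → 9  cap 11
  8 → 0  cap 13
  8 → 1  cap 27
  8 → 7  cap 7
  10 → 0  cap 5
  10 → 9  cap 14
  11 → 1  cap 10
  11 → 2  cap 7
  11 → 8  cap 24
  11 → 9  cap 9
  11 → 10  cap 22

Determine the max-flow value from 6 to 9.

Maximum flow value: 38

augment #1: 6→10→9 bottleneck 2, total now 2
augment #2: 6→0→7→9 bottleneck 4, total now 6
augment #3: 6→3→10→9 bottleneck 3, total now 9
augment #4: 6→0→5→4→9 bottleneck 5, total now 14
augment #5: 6→3→8→7→9 bottleneck 7, total now 21
augment #6: 6→3→8→1→2→5→10→9 bottleneck 9, total now 30
augment #7: 6→0→3→8→1→2→5→11→9 bottleneck 8, total now 38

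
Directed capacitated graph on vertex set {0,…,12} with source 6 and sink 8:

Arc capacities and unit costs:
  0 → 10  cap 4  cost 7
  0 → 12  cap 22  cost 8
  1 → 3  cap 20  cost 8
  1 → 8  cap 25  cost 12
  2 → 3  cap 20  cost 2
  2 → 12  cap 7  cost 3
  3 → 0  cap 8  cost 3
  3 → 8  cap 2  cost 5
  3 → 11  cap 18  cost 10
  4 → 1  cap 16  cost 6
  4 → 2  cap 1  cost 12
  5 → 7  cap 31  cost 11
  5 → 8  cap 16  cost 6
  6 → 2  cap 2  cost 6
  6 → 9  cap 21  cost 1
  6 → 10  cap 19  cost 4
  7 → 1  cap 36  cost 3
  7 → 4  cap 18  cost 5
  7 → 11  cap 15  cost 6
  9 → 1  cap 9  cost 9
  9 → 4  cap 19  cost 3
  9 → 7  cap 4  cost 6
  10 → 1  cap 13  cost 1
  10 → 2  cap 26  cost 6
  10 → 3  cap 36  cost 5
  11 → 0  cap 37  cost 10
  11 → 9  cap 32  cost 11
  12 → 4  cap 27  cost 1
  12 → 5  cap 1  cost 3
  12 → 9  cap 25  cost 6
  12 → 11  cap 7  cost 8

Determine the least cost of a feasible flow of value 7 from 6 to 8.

shortest-cost path #1: 6→2→3→8 push 2 @ unit cost 13 (adds 26)
shortest-cost path #2: 6→10→1→8 push 5 @ unit cost 17 (adds 85)
total cost = 111

Minimum cost for 7 units: 111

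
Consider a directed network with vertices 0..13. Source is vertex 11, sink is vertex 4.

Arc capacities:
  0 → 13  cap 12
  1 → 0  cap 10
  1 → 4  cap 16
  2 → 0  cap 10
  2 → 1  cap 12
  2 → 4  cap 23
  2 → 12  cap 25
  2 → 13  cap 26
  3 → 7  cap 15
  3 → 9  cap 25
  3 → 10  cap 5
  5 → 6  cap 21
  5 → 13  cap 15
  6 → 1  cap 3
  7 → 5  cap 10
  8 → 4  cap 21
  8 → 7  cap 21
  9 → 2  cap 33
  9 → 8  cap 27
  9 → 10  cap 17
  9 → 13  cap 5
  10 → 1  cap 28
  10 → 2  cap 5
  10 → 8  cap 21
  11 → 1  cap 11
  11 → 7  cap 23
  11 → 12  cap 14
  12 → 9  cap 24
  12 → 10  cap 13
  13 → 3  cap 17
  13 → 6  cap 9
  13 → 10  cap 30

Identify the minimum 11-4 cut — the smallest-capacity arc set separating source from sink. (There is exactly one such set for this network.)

augment #1: 11→1→4 push 11
augment #2: 11→12→9→2→4 push 14
augment #3: 11→7→5→6→1→4 push 3
augment #4: 11→7→5→13→10→1→4 push 2
augment #5: 11→7→5→13→10→2→4 push 5
max flow = 35; residual-reachable set from 11 gives S-side
cut edges (S→T): {(7,5), (11,1), (11,12)} total cap 35

Min-cut arcs: {(7,5), (11,1), (11,12)} (total capacity 35)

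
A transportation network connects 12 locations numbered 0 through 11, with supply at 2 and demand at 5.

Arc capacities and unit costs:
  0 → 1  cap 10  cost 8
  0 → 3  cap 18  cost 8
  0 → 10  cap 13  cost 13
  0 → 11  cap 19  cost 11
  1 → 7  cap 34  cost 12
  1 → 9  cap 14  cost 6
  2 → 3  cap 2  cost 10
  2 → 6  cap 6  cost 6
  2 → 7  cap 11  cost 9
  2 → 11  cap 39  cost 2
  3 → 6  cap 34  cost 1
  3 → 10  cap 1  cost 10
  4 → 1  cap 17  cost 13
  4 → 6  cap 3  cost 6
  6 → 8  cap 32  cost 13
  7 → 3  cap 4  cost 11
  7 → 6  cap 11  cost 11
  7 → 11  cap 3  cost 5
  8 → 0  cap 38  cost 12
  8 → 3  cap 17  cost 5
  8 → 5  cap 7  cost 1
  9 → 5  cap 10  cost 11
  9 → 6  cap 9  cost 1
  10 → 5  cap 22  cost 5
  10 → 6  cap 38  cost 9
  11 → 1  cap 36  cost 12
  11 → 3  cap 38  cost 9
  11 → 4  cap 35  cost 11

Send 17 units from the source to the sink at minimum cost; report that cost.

Minimum cost for 17 units: 449

shortest-cost path #1: 2→6→8→5 push 6 @ unit cost 20 (adds 120)
shortest-cost path #2: 2→3→6→8→5 push 1 @ unit cost 25 (adds 25)
shortest-cost path #3: 2→3→10→5 push 1 @ unit cost 25 (adds 25)
shortest-cost path #4: 2→11→1→9→5 push 9 @ unit cost 31 (adds 279)
total cost = 449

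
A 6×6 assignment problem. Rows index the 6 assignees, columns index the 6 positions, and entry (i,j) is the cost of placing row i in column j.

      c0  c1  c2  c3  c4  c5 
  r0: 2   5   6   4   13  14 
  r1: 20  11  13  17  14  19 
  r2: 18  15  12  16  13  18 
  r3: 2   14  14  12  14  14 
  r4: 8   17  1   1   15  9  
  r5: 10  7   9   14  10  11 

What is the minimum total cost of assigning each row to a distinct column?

optimal assignment: row0→col3 (cost 4), row1→col1 (cost 11), row2→col4 (cost 13), row3→col0 (cost 2), row4→col2 (cost 1), row5→col5 (cost 11)
total = 4 + 11 + 13 + 2 + 1 + 11 = 42

Minimum assignment cost: 42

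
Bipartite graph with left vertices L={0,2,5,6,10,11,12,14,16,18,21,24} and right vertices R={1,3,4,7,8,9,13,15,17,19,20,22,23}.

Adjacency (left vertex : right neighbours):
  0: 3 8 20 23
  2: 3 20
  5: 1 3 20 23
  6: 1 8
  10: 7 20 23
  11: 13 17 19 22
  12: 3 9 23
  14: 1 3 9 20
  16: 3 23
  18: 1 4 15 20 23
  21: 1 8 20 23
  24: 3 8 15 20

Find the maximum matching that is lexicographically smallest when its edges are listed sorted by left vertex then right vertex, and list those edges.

Lex-smallest maximum matching: {(0,3), (2,20), (5,1), (6,8), (10,7), (11,13), (12,9), (16,23), (18,4), (24,15)}

|M| = 10 (so the lex-smallest maximum matching has 10 edges)
process left vertices in ascending order; for each, take the smallest-labelled available neighbour that still permits 10 edges overall, or leave it unmatched if none does
lex-smallest matching: {0-3, 2-20, 5-1, 6-8, 10-7, 11-13, 12-9, 16-23, 18-4, 24-15}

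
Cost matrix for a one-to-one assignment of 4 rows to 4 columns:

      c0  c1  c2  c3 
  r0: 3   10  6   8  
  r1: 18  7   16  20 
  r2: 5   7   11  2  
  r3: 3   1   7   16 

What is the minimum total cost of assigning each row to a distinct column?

Minimum assignment cost: 18

optimal assignment: row0→col2 (cost 6), row1→col1 (cost 7), row2→col3 (cost 2), row3→col0 (cost 3)
total = 6 + 7 + 2 + 3 = 18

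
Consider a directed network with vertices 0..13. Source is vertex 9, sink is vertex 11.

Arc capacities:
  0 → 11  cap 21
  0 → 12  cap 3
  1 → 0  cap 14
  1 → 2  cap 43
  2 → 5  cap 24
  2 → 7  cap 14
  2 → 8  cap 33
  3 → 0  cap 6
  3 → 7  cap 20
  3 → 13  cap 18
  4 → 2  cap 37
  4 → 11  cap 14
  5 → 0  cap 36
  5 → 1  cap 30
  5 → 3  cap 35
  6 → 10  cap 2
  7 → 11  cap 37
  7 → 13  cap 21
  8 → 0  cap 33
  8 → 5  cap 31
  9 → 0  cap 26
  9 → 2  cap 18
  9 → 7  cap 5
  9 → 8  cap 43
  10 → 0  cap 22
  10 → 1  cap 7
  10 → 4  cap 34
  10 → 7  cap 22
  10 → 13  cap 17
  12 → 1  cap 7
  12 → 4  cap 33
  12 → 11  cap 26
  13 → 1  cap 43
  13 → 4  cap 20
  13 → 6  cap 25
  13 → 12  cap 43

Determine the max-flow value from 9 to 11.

Maximum flow value: 78

augment #1: 9→0→11 bottleneck 21, total now 21
augment #2: 9→7→11 bottleneck 5, total now 26
augment #3: 9→0→12→11 bottleneck 3, total now 29
augment #4: 9→2→7→11 bottleneck 14, total now 43
augment #5: 9→2→5→3→7→11 bottleneck 4, total now 47
augment #6: 9→8→5→3→7→11 bottleneck 14, total now 61
augment #7: 9→8→5→3→13→4→11 bottleneck 14, total now 75
augment #8: 9→8→5→3→13→12→11 bottleneck 3, total now 78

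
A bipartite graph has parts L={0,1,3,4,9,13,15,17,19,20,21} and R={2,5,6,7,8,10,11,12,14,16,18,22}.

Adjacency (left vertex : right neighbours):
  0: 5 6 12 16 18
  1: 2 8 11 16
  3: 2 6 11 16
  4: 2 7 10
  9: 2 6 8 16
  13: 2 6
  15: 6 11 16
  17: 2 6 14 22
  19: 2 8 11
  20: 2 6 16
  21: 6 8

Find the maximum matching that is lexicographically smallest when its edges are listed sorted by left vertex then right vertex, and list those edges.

|M| = 8 (so the lex-smallest maximum matching has 8 edges)
process left vertices in ascending order; for each, take the smallest-labelled available neighbour that still permits 8 edges overall, or leave it unmatched if none does
lex-smallest matching: {0-5, 1-2, 3-6, 4-7, 9-8, 15-11, 17-14, 20-16}

Lex-smallest maximum matching: {(0,5), (1,2), (3,6), (4,7), (9,8), (15,11), (17,14), (20,16)}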